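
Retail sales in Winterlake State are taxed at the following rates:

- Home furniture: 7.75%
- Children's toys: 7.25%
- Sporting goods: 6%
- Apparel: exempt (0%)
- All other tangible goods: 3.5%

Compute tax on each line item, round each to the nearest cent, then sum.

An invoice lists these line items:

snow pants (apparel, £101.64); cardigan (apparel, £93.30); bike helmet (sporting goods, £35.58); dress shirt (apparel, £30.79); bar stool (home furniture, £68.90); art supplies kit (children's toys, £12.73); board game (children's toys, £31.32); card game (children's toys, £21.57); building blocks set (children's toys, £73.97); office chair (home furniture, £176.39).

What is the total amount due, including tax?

Snow pants £101.64: apparel → 0% → £0.00
Cardigan £93.30: apparel → 0% → £0.00
Bike helmet £35.58: sporting goods → 6% → £2.13
Dress shirt £30.79: apparel → 0% → £0.00
Bar stool £68.90: home furniture → 7.75% → £5.34
Art supplies kit £12.73: children's toys → 7.25% → £0.92
Board game £31.32: children's toys → 7.25% → £2.27
Card game £21.57: children's toys → 7.25% → £1.56
Building blocks set £73.97: children's toys → 7.25% → £5.36
Office chair £176.39: home furniture → 7.75% → £13.67
Subtotal = £646.19; tax = £31.25; total due = £677.44

£677.44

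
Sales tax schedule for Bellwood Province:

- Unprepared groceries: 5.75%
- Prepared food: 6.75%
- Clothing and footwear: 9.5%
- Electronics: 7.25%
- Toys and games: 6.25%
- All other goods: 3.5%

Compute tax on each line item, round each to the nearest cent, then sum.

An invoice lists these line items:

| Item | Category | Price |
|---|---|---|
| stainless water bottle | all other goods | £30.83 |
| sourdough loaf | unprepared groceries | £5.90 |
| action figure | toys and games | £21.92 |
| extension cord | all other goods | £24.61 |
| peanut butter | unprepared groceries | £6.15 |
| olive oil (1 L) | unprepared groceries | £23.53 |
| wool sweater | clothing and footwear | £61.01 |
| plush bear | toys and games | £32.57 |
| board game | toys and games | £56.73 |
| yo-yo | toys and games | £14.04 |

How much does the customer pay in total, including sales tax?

£294.91

Stainless water bottle £30.83: all other goods → 3.5% → £1.08
Sourdough loaf £5.90: unprepared groceries → 5.75% → £0.34
Action figure £21.92: toys and games → 6.25% → £1.37
Extension cord £24.61: all other goods → 3.5% → £0.86
Peanut butter £6.15: unprepared groceries → 5.75% → £0.35
Olive oil (1 L) £23.53: unprepared groceries → 5.75% → £1.35
Wool sweater £61.01: clothing and footwear → 9.5% → £5.80
Plush bear £32.57: toys and games → 6.25% → £2.04
Board game £56.73: toys and games → 6.25% → £3.55
Yo-yo £14.04: toys and games → 6.25% → £0.88
Subtotal = £277.29; tax = £17.62; total due = £294.91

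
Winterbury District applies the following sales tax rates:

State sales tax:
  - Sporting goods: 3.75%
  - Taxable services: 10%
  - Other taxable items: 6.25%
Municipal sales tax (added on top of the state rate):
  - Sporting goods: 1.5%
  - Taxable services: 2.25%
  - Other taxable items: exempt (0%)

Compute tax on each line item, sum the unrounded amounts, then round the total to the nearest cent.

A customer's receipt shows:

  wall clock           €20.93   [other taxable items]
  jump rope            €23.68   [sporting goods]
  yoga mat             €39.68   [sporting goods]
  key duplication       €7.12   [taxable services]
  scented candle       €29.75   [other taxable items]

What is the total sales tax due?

€7.37

Wall clock €20.93: other taxable items → 6.25% + 0% municipal = 6.25% → €1.308125
Jump rope €23.68: sporting goods → 3.75% + 1.5% municipal = 5.25% → €1.2432
Yoga mat €39.68: sporting goods → 3.75% + 1.5% municipal = 5.25% → €2.0832
Key duplication €7.12: taxable services → 10% + 2.25% municipal = 12.25% → €0.8722
Scented candle €29.75: other taxable items → 6.25% + 0% municipal = 6.25% → €1.859375
Unrounded tax sum = €7.3661 → €7.37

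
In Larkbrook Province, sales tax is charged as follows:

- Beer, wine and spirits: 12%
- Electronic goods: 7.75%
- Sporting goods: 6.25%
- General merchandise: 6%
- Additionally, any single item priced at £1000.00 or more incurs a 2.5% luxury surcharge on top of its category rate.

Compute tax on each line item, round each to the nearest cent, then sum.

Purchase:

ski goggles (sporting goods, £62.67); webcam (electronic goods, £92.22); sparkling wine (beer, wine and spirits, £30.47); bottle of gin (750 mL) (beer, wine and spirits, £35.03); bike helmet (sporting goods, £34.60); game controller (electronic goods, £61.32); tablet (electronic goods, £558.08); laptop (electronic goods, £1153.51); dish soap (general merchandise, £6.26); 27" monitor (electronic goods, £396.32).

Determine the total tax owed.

£218.41

Ski goggles £62.67: sporting goods → 6.25% → £3.92
Webcam £92.22: electronic goods → 7.75% → £7.15
Sparkling wine £30.47: beer, wine and spirits → 12% → £3.66
Bottle of gin (750 mL) £35.03: beer, wine and spirits → 12% → £4.20
Bike helmet £34.60: sporting goods → 6.25% → £2.16
Game controller £61.32: electronic goods → 7.75% → £4.75
Tablet £558.08: electronic goods → 7.75% → £43.25
Laptop £1153.51: electronic goods → 7.75% + 2.5% surcharge = 10.25% → £118.23
Dish soap £6.26: general merchandise → 6% → £0.38
27" monitor £396.32: electronic goods → 7.75% → £30.71
Total tax = £3.92 + £7.15 + £3.66 + £4.20 + £2.16 + £4.75 + £43.25 + £118.23 + £0.38 + £30.71 = £218.41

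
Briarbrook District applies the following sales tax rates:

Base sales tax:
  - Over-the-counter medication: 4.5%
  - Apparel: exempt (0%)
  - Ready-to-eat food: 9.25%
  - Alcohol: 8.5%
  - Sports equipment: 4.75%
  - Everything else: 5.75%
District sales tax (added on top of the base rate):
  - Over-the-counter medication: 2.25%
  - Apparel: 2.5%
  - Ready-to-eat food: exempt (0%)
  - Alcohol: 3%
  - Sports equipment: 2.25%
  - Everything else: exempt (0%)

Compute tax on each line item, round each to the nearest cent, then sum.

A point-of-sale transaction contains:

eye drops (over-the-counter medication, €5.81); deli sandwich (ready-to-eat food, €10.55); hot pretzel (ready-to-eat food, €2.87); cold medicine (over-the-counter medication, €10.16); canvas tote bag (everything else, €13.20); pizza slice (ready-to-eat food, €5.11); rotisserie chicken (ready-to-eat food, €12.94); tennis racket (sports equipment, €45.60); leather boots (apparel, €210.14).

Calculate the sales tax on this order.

€13.20

Eye drops €5.81: over-the-counter medication → 4.5% + 2.25% district = 6.75% → €0.39
Deli sandwich €10.55: ready-to-eat food → 9.25% + 0% district = 9.25% → €0.98
Hot pretzel €2.87: ready-to-eat food → 9.25% + 0% district = 9.25% → €0.27
Cold medicine €10.16: over-the-counter medication → 4.5% + 2.25% district = 6.75% → €0.69
Canvas tote bag €13.20: everything else → 5.75% + 0% district = 5.75% → €0.76
Pizza slice €5.11: ready-to-eat food → 9.25% + 0% district = 9.25% → €0.47
Rotisserie chicken €12.94: ready-to-eat food → 9.25% + 0% district = 9.25% → €1.20
Tennis racket €45.60: sports equipment → 4.75% + 2.25% district = 7% → €3.19
Leather boots €210.14: apparel → 0% + 2.5% district = 2.5% → €5.25
Total tax = €0.39 + €0.98 + €0.27 + €0.69 + €0.76 + €0.47 + €1.20 + €3.19 + €5.25 = €13.20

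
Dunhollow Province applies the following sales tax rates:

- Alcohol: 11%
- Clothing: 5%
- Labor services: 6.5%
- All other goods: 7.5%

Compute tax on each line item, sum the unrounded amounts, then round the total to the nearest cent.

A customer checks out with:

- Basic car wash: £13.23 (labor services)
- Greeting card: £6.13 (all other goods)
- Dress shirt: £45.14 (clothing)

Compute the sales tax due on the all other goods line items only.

Greeting card £6.13: all other goods → 7.5% → £0.45975
Tax on all other goods: unrounded sum = £0.45975 → £0.46

£0.46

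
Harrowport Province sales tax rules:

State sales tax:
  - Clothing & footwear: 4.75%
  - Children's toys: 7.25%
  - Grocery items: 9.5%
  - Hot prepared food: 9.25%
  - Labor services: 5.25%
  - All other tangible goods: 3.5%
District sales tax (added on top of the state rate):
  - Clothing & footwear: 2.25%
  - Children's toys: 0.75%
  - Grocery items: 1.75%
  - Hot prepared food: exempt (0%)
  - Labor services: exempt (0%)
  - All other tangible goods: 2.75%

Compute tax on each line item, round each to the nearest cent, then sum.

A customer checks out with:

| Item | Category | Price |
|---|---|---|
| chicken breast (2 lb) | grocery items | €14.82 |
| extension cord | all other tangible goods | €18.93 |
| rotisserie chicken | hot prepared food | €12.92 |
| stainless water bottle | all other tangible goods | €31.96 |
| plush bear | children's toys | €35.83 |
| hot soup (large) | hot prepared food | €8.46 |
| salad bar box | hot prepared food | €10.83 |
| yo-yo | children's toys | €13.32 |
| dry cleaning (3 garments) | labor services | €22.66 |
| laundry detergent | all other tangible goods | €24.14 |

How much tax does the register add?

€14.47

Chicken breast (2 lb) €14.82: grocery items → 9.5% + 1.75% district = 11.25% → €1.67
Extension cord €18.93: all other tangible goods → 3.5% + 2.75% district = 6.25% → €1.18
Rotisserie chicken €12.92: hot prepared food → 9.25% + 0% district = 9.25% → €1.20
Stainless water bottle €31.96: all other tangible goods → 3.5% + 2.75% district = 6.25% → €2.00
Plush bear €35.83: children's toys → 7.25% + 0.75% district = 8% → €2.87
Hot soup (large) €8.46: hot prepared food → 9.25% + 0% district = 9.25% → €0.78
Salad bar box €10.83: hot prepared food → 9.25% + 0% district = 9.25% → €1.00
Yo-yo €13.32: children's toys → 7.25% + 0.75% district = 8% → €1.07
Dry cleaning (3 garments) €22.66: labor services → 5.25% + 0% district = 5.25% → €1.19
Laundry detergent €24.14: all other tangible goods → 3.5% + 2.75% district = 6.25% → €1.51
Total tax = €1.67 + €1.18 + €1.20 + €2.00 + €2.87 + €0.78 + €1.00 + €1.07 + €1.19 + €1.51 = €14.47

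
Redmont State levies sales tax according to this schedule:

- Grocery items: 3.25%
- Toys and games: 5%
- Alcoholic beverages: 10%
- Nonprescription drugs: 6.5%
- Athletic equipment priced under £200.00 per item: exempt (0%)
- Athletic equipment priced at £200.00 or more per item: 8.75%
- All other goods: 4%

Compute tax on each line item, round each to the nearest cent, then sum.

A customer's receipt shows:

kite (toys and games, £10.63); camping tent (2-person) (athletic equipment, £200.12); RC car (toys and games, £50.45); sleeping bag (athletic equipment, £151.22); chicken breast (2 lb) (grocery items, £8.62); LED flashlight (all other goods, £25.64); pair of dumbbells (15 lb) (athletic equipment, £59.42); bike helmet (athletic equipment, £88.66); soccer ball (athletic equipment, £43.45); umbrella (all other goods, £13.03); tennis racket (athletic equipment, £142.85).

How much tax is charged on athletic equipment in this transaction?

£17.51

Camping tent (2-person) £200.12: athletic equipment, £200.00 or more → 8.75% → £17.51
Sleeping bag £151.22: athletic equipment, under £200.00 → 0% → £0.00
Pair of dumbbells (15 lb) £59.42: athletic equipment, under £200.00 → 0% → £0.00
Bike helmet £88.66: athletic equipment, under £200.00 → 0% → £0.00
Soccer ball £43.45: athletic equipment, under £200.00 → 0% → £0.00
Tennis racket £142.85: athletic equipment, under £200.00 → 0% → £0.00
Tax on athletic equipment = £17.51 + £0.00 + £0.00 + £0.00 + £0.00 + £0.00 = £17.51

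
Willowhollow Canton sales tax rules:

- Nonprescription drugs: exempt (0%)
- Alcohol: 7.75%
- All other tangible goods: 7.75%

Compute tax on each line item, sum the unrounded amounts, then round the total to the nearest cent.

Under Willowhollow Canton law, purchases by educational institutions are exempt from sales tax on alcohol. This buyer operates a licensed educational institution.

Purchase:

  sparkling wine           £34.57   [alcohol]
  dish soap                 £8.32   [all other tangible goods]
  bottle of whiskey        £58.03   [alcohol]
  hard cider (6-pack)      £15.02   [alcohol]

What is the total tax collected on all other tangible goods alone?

Dish soap £8.32: all other tangible goods → 7.75% → £0.6448
Tax on all other tangible goods: unrounded sum = £0.6448 → £0.64

£0.64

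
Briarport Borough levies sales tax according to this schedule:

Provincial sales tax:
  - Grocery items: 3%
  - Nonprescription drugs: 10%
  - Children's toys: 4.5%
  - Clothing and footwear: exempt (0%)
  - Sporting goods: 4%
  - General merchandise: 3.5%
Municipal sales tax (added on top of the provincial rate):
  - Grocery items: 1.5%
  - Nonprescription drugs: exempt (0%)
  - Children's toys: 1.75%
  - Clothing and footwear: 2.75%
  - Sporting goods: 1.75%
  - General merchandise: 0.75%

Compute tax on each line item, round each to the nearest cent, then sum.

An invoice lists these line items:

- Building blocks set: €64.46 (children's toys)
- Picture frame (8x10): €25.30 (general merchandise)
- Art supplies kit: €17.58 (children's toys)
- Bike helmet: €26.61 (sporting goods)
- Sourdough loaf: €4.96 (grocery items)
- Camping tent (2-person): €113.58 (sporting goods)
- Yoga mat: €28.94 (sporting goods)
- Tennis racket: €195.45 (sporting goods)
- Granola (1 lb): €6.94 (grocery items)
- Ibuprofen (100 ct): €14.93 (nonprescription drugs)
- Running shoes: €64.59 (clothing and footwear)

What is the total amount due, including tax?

€594.31

Building blocks set €64.46: children's toys → 4.5% + 1.75% municipal = 6.25% → €4.03
Picture frame (8x10) €25.30: general merchandise → 3.5% + 0.75% municipal = 4.25% → €1.08
Art supplies kit €17.58: children's toys → 4.5% + 1.75% municipal = 6.25% → €1.10
Bike helmet €26.61: sporting goods → 4% + 1.75% municipal = 5.75% → €1.53
Sourdough loaf €4.96: grocery items → 3% + 1.5% municipal = 4.5% → €0.22
Camping tent (2-person) €113.58: sporting goods → 4% + 1.75% municipal = 5.75% → €6.53
Yoga mat €28.94: sporting goods → 4% + 1.75% municipal = 5.75% → €1.66
Tennis racket €195.45: sporting goods → 4% + 1.75% municipal = 5.75% → €11.24
Granola (1 lb) €6.94: grocery items → 3% + 1.5% municipal = 4.5% → €0.31
Ibuprofen (100 ct) €14.93: nonprescription drugs → 10% + 0% municipal = 10% → €1.49
Running shoes €64.59: clothing and footwear → 0% + 2.75% municipal = 2.75% → €1.78
Subtotal = €563.34; tax = €30.97; total due = €594.31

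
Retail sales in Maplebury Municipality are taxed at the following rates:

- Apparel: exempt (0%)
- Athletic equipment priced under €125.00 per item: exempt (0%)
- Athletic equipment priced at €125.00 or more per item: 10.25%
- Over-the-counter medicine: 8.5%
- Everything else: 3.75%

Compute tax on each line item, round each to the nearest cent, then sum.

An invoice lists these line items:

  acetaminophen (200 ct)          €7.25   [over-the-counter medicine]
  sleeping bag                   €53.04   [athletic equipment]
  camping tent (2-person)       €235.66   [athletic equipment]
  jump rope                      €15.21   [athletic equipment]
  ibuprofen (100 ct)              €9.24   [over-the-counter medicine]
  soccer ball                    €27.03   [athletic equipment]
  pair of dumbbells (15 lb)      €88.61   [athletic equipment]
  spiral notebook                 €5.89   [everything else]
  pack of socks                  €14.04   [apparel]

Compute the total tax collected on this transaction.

€25.79

Acetaminophen (200 ct) €7.25: over-the-counter medicine → 8.5% → €0.62
Sleeping bag €53.04: athletic equipment, under €125.00 → 0% → €0.00
Camping tent (2-person) €235.66: athletic equipment, €125.00 or more → 10.25% → €24.16
Jump rope €15.21: athletic equipment, under €125.00 → 0% → €0.00
Ibuprofen (100 ct) €9.24: over-the-counter medicine → 8.5% → €0.79
Soccer ball €27.03: athletic equipment, under €125.00 → 0% → €0.00
Pair of dumbbells (15 lb) €88.61: athletic equipment, under €125.00 → 0% → €0.00
Spiral notebook €5.89: everything else → 3.75% → €0.22
Pack of socks €14.04: apparel → 0% → €0.00
Total tax = €0.62 + €24.16 + €0.79 + €0.22 = €25.79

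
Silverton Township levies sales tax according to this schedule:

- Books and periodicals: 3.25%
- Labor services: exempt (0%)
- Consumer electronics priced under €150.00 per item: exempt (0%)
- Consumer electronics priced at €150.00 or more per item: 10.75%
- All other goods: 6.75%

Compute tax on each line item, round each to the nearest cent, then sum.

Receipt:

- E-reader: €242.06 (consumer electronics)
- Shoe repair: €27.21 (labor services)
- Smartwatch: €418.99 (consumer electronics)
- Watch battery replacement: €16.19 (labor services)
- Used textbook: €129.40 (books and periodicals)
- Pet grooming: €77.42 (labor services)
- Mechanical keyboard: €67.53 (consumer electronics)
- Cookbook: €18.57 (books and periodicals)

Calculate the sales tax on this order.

E-reader €242.06: consumer electronics, €150.00 or more → 10.75% → €26.02
Shoe repair €27.21: labor services → 0% → €0.00
Smartwatch €418.99: consumer electronics, €150.00 or more → 10.75% → €45.04
Watch battery replacement €16.19: labor services → 0% → €0.00
Used textbook €129.40: books and periodicals → 3.25% → €4.21
Pet grooming €77.42: labor services → 0% → €0.00
Mechanical keyboard €67.53: consumer electronics, under €150.00 → 0% → €0.00
Cookbook €18.57: books and periodicals → 3.25% → €0.60
Total tax = €26.02 + €45.04 + €4.21 + €0.60 = €75.87

€75.87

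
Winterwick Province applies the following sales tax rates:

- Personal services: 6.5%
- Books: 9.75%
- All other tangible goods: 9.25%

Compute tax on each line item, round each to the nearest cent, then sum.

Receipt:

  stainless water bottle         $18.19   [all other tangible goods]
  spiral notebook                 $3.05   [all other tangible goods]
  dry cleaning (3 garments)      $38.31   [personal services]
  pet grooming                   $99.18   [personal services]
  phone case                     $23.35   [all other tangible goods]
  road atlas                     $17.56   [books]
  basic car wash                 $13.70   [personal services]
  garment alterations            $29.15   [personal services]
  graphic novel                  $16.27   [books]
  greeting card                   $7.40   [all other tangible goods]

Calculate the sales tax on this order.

$19.82

Stainless water bottle $18.19: all other tangible goods → 9.25% → $1.68
Spiral notebook $3.05: all other tangible goods → 9.25% → $0.28
Dry cleaning (3 garments) $38.31: personal services → 6.5% → $2.49
Pet grooming $99.18: personal services → 6.5% → $6.45
Phone case $23.35: all other tangible goods → 9.25% → $2.16
Road atlas $17.56: books → 9.75% → $1.71
Basic car wash $13.70: personal services → 6.5% → $0.89
Garment alterations $29.15: personal services → 6.5% → $1.89
Graphic novel $16.27: books → 9.75% → $1.59
Greeting card $7.40: all other tangible goods → 9.25% → $0.68
Total tax = $1.68 + $0.28 + $2.49 + $6.45 + $2.16 + $1.71 + $0.89 + $1.89 + $1.59 + $0.68 = $19.82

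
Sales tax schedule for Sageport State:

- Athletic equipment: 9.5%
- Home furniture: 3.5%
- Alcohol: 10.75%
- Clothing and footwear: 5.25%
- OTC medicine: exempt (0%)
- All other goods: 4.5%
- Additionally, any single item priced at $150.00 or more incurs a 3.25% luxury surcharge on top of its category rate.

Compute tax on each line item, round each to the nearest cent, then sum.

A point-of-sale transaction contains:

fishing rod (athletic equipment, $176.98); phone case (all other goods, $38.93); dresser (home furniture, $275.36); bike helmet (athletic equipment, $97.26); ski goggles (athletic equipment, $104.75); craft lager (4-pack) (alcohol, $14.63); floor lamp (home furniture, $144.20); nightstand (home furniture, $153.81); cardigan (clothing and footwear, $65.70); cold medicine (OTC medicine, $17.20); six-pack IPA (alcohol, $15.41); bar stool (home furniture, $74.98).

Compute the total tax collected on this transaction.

$86.82

Fishing rod $176.98: athletic equipment → 9.5% + 3.25% surcharge = 12.75% → $22.56
Phone case $38.93: all other goods → 4.5% → $1.75
Dresser $275.36: home furniture → 3.5% + 3.25% surcharge = 6.75% → $18.59
Bike helmet $97.26: athletic equipment → 9.5% → $9.24
Ski goggles $104.75: athletic equipment → 9.5% → $9.95
Craft lager (4-pack) $14.63: alcohol → 10.75% → $1.57
Floor lamp $144.20: home furniture → 3.5% → $5.05
Nightstand $153.81: home furniture → 3.5% + 3.25% surcharge = 6.75% → $10.38
Cardigan $65.70: clothing and footwear → 5.25% → $3.45
Cold medicine $17.20: OTC medicine → 0% → $0.00
Six-pack IPA $15.41: alcohol → 10.75% → $1.66
Bar stool $74.98: home furniture → 3.5% → $2.62
Total tax = $22.56 + $1.75 + $18.59 + $9.24 + $9.95 + $1.57 + $5.05 + $10.38 + $3.45 + $1.66 + $2.62 = $86.82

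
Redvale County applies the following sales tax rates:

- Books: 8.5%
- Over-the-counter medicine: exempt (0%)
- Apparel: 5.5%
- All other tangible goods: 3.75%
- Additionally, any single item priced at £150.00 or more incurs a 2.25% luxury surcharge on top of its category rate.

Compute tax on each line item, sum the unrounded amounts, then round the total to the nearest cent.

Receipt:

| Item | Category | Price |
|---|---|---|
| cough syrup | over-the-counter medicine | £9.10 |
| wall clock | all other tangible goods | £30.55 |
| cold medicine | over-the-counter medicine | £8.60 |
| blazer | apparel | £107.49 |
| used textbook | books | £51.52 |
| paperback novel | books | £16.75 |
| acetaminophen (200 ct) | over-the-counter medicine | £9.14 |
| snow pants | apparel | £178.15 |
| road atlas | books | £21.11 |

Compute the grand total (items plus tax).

Cough syrup £9.10: over-the-counter medicine → 0% → £0.00
Wall clock £30.55: all other tangible goods → 3.75% → £1.145625
Cold medicine £8.60: over-the-counter medicine → 0% → £0.00
Blazer £107.49: apparel → 5.5% → £5.91195
Used textbook £51.52: books → 8.5% → £4.3792
Paperback novel £16.75: books → 8.5% → £1.42375
Acetaminophen (200 ct) £9.14: over-the-counter medicine → 0% → £0.00
Snow pants £178.15: apparel → 5.5% + 2.25% surcharge = 7.75% → £13.806625
Road atlas £21.11: books → 8.5% → £1.79435
Subtotal = £432.41; unrounded tax = £28.4615 → £28.46; total due = £460.87

£460.87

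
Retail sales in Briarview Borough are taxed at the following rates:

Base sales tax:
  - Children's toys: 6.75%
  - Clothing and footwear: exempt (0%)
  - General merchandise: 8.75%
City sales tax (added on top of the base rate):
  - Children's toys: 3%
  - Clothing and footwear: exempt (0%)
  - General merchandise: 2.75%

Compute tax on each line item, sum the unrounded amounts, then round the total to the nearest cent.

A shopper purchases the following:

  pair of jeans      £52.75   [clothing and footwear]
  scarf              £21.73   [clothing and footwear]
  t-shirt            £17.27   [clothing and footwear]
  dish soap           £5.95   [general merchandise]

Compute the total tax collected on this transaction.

Pair of jeans £52.75: clothing and footwear → 0% + 0% city = 0% → £0.00
Scarf £21.73: clothing and footwear → 0% + 0% city = 0% → £0.00
T-shirt £17.27: clothing and footwear → 0% + 0% city = 0% → £0.00
Dish soap £5.95: general merchandise → 8.75% + 2.75% city = 11.5% → £0.68425
Unrounded tax sum = £0.68425 → £0.68

£0.68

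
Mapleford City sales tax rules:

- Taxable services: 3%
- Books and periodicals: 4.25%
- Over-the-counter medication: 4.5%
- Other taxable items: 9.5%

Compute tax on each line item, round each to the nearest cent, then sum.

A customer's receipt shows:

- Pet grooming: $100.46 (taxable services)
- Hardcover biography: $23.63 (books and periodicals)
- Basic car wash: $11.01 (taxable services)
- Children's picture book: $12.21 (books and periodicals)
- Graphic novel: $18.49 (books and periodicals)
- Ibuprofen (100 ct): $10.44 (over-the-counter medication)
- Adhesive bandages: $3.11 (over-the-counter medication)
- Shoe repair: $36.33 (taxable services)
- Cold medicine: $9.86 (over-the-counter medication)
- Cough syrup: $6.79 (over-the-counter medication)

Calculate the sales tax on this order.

$8.10

Pet grooming $100.46: taxable services → 3% → $3.01
Hardcover biography $23.63: books and periodicals → 4.25% → $1.00
Basic car wash $11.01: taxable services → 3% → $0.33
Children's picture book $12.21: books and periodicals → 4.25% → $0.52
Graphic novel $18.49: books and periodicals → 4.25% → $0.79
Ibuprofen (100 ct) $10.44: over-the-counter medication → 4.5% → $0.47
Adhesive bandages $3.11: over-the-counter medication → 4.5% → $0.14
Shoe repair $36.33: taxable services → 3% → $1.09
Cold medicine $9.86: over-the-counter medication → 4.5% → $0.44
Cough syrup $6.79: over-the-counter medication → 4.5% → $0.31
Total tax = $3.01 + $1.00 + $0.33 + $0.52 + $0.79 + $0.47 + $0.14 + $1.09 + $0.44 + $0.31 = $8.10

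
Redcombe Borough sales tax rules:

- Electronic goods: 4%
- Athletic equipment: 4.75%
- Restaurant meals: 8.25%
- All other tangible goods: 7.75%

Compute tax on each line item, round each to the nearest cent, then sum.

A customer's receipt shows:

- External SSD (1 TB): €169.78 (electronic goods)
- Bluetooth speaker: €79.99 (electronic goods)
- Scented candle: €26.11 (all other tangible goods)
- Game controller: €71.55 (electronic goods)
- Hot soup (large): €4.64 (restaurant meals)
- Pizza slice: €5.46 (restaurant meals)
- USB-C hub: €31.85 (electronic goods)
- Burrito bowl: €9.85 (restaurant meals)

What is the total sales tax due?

€17.78

External SSD (1 TB) €169.78: electronic goods → 4% → €6.79
Bluetooth speaker €79.99: electronic goods → 4% → €3.20
Scented candle €26.11: all other tangible goods → 7.75% → €2.02
Game controller €71.55: electronic goods → 4% → €2.86
Hot soup (large) €4.64: restaurant meals → 8.25% → €0.38
Pizza slice €5.46: restaurant meals → 8.25% → €0.45
USB-C hub €31.85: electronic goods → 4% → €1.27
Burrito bowl €9.85: restaurant meals → 8.25% → €0.81
Total tax = €6.79 + €3.20 + €2.02 + €2.86 + €0.38 + €0.45 + €1.27 + €0.81 = €17.78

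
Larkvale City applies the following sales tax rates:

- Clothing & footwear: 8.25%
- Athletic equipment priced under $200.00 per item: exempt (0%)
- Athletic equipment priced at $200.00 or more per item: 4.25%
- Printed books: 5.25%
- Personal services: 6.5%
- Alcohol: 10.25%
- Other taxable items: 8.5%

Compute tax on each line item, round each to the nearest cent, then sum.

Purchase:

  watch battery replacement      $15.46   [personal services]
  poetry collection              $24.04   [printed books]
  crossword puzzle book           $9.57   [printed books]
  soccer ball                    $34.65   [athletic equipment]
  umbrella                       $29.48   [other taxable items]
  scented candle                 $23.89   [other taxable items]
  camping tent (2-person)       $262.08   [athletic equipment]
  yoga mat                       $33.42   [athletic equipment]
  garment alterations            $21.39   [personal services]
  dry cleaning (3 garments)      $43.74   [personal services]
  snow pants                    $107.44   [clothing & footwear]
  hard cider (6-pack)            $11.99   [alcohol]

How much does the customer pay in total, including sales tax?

$649.91

Watch battery replacement $15.46: personal services → 6.5% → $1.00
Poetry collection $24.04: printed books → 5.25% → $1.26
Crossword puzzle book $9.57: printed books → 5.25% → $0.50
Soccer ball $34.65: athletic equipment, under $200.00 → 0% → $0.00
Umbrella $29.48: other taxable items → 8.5% → $2.51
Scented candle $23.89: other taxable items → 8.5% → $2.03
Camping tent (2-person) $262.08: athletic equipment, $200.00 or more → 4.25% → $11.14
Yoga mat $33.42: athletic equipment, under $200.00 → 0% → $0.00
Garment alterations $21.39: personal services → 6.5% → $1.39
Dry cleaning (3 garments) $43.74: personal services → 6.5% → $2.84
Snow pants $107.44: clothing & footwear → 8.25% → $8.86
Hard cider (6-pack) $11.99: alcohol → 10.25% → $1.23
Subtotal = $617.15; tax = $32.76; total due = $649.91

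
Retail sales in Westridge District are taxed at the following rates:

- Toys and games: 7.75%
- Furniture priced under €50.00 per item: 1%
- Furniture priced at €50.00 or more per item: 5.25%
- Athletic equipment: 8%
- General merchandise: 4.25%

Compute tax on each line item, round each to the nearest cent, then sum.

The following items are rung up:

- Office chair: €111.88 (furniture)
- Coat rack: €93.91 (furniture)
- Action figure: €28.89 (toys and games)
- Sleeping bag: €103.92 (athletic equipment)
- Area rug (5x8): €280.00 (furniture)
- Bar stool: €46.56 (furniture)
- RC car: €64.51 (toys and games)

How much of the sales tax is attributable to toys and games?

Action figure €28.89: toys and games → 7.75% → €2.24
RC car €64.51: toys and games → 7.75% → €5.00
Tax on toys and games = €2.24 + €5.00 = €7.24

€7.24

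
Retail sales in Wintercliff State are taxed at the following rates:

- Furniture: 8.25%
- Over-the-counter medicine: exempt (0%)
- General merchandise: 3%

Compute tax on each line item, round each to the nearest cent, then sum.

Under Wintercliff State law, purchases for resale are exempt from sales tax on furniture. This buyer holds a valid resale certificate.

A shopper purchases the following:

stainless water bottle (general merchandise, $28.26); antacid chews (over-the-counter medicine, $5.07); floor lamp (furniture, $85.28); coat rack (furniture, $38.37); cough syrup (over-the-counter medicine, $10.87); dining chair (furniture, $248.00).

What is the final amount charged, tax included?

$416.70

Stainless water bottle $28.26: general merchandise → 3% → $0.85
Antacid chews $5.07: over-the-counter medicine → 0% → $0.00
Floor lamp $85.28: furniture, buyer-exempt → 0% → $0.00
Coat rack $38.37: furniture, buyer-exempt → 0% → $0.00
Cough syrup $10.87: over-the-counter medicine → 0% → $0.00
Dining chair $248.00: furniture, buyer-exempt → 0% → $0.00
Subtotal = $415.85; tax = $0.85; total due = $416.70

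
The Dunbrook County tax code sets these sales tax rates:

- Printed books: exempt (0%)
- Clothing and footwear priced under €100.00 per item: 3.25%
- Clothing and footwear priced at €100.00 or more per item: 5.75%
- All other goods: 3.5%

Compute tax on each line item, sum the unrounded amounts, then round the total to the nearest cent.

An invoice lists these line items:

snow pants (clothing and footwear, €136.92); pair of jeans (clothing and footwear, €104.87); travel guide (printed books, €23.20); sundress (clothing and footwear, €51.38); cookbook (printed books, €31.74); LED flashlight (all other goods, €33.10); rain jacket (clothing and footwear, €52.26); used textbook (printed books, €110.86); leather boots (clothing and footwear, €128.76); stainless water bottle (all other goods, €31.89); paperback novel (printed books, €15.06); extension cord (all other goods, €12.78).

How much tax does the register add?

Snow pants €136.92: clothing and footwear, €100.00 or more → 5.75% → €7.8729
Pair of jeans €104.87: clothing and footwear, €100.00 or more → 5.75% → €6.030025
Travel guide €23.20: printed books → 0% → €0.00
Sundress €51.38: clothing and footwear, under €100.00 → 3.25% → €1.66985
Cookbook €31.74: printed books → 0% → €0.00
LED flashlight €33.10: all other goods → 3.5% → €1.1585
Rain jacket €52.26: clothing and footwear, under €100.00 → 3.25% → €1.69845
Used textbook €110.86: printed books → 0% → €0.00
Leather boots €128.76: clothing and footwear, €100.00 or more → 5.75% → €7.4037
Stainless water bottle €31.89: all other goods → 3.5% → €1.11615
Paperback novel €15.06: printed books → 0% → €0.00
Extension cord €12.78: all other goods → 3.5% → €0.4473
Unrounded tax sum = €27.396875 → €27.40

€27.40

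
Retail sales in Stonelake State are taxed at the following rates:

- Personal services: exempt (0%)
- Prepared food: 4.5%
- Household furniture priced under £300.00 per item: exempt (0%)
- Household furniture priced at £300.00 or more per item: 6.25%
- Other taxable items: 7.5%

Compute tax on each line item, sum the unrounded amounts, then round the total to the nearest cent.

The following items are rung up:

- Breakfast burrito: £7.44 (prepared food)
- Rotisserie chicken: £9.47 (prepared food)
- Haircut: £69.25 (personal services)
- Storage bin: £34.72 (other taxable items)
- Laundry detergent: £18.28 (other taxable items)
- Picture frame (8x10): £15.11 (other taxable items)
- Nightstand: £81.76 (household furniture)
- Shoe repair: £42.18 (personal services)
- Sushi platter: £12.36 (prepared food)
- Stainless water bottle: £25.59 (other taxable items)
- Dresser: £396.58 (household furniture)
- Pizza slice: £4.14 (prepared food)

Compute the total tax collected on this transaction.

Breakfast burrito £7.44: prepared food → 4.5% → £0.3348
Rotisserie chicken £9.47: prepared food → 4.5% → £0.42615
Haircut £69.25: personal services → 0% → £0.00
Storage bin £34.72: other taxable items → 7.5% → £2.604
Laundry detergent £18.28: other taxable items → 7.5% → £1.371
Picture frame (8x10) £15.11: other taxable items → 7.5% → £1.13325
Nightstand £81.76: household furniture, under £300.00 → 0% → £0.00
Shoe repair £42.18: personal services → 0% → £0.00
Sushi platter £12.36: prepared food → 4.5% → £0.5562
Stainless water bottle £25.59: other taxable items → 7.5% → £1.91925
Dresser £396.58: household furniture, £300.00 or more → 6.25% → £24.78625
Pizza slice £4.14: prepared food → 4.5% → £0.1863
Unrounded tax sum = £33.3172 → £33.32

£33.32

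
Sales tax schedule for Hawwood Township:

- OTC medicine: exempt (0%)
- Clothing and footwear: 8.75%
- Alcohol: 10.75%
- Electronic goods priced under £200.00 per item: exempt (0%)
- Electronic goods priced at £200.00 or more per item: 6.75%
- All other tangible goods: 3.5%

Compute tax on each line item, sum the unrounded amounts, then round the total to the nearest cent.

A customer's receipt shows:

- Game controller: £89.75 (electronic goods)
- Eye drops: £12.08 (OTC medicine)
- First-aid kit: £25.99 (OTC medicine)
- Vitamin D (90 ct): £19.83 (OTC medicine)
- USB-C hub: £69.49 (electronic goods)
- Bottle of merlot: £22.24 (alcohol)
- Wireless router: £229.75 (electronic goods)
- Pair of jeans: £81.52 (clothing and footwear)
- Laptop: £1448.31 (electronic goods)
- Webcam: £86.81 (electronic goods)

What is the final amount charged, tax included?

£2208.56

Game controller £89.75: electronic goods, under £200.00 → 0% → £0.00
Eye drops £12.08: OTC medicine → 0% → £0.00
First-aid kit £25.99: OTC medicine → 0% → £0.00
Vitamin D (90 ct) £19.83: OTC medicine → 0% → £0.00
USB-C hub £69.49: electronic goods, under £200.00 → 0% → £0.00
Bottle of merlot £22.24: alcohol → 10.75% → £2.3908
Wireless router £229.75: electronic goods, £200.00 or more → 6.75% → £15.508125
Pair of jeans £81.52: clothing and footwear → 8.75% → £7.133
Laptop £1448.31: electronic goods, £200.00 or more → 6.75% → £97.760925
Webcam £86.81: electronic goods, under £200.00 → 0% → £0.00
Subtotal = £2085.77; unrounded tax = £122.79285 → £122.79; total due = £2208.56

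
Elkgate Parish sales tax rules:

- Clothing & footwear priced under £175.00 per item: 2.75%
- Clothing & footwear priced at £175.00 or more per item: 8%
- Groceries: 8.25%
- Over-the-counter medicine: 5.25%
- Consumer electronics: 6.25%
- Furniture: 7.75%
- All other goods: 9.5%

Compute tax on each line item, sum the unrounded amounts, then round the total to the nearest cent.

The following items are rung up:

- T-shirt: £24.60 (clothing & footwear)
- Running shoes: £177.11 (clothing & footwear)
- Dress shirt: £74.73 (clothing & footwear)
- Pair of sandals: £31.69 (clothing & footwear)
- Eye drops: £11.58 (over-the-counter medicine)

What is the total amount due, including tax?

T-shirt £24.60: clothing & footwear, under £175.00 → 2.75% → £0.6765
Running shoes £177.11: clothing & footwear, £175.00 or more → 8% → £14.1688
Dress shirt £74.73: clothing & footwear, under £175.00 → 2.75% → £2.055075
Pair of sandals £31.69: clothing & footwear, under £175.00 → 2.75% → £0.871475
Eye drops £11.58: over-the-counter medicine → 5.25% → £0.60795
Subtotal = £319.71; unrounded tax = £18.3798 → £18.38; total due = £338.09

£338.09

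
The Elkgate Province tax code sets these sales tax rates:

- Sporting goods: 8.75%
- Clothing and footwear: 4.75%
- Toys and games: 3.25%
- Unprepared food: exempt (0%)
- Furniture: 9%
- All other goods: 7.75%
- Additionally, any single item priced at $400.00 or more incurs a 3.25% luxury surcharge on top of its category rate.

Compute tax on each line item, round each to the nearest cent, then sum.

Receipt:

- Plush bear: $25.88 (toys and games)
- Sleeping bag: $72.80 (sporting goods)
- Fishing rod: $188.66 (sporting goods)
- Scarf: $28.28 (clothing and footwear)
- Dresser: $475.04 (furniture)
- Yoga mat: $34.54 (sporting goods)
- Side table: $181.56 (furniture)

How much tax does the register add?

Plush bear $25.88: toys and games → 3.25% → $0.84
Sleeping bag $72.80: sporting goods → 8.75% → $6.37
Fishing rod $188.66: sporting goods → 8.75% → $16.51
Scarf $28.28: clothing and footwear → 4.75% → $1.34
Dresser $475.04: furniture → 9% + 3.25% surcharge = 12.25% → $58.19
Yoga mat $34.54: sporting goods → 8.75% → $3.02
Side table $181.56: furniture → 9% → $16.34
Total tax = $0.84 + $6.37 + $16.51 + $1.34 + $58.19 + $3.02 + $16.34 = $102.61

$102.61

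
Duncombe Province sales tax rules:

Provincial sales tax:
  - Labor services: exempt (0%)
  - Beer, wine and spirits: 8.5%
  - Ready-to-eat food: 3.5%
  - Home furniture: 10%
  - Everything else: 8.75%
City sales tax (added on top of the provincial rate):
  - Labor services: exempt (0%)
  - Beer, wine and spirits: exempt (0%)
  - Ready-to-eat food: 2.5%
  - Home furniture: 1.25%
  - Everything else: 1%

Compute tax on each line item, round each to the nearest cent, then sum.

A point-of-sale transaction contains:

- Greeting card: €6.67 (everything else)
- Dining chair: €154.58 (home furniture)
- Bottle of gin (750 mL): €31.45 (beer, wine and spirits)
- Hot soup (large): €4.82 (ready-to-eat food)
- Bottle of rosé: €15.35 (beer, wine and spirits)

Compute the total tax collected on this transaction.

€22.30

Greeting card €6.67: everything else → 8.75% + 1% city = 9.75% → €0.65
Dining chair €154.58: home furniture → 10% + 1.25% city = 11.25% → €17.39
Bottle of gin (750 mL) €31.45: beer, wine and spirits → 8.5% + 0% city = 8.5% → €2.67
Hot soup (large) €4.82: ready-to-eat food → 3.5% + 2.5% city = 6% → €0.29
Bottle of rosé €15.35: beer, wine and spirits → 8.5% + 0% city = 8.5% → €1.30
Total tax = €0.65 + €17.39 + €2.67 + €0.29 + €1.30 = €22.30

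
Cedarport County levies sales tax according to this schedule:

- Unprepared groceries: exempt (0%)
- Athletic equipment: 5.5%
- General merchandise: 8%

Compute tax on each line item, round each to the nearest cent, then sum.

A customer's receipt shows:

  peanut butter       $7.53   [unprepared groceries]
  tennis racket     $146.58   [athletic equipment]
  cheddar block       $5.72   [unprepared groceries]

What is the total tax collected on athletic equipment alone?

Tennis racket $146.58: athletic equipment → 5.5% → $8.06
Tax on athletic equipment = $8.06

$8.06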